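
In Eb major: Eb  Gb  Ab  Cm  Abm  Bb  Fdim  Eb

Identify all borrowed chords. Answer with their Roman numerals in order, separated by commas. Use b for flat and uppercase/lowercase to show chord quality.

Eb major has the diatonic set Eb, Fm, Gm, Ab, Bb, Cm, Ddim. Eb, Ab, Cm and Bb are all diatonic. Gb (Gb–Bb–Db) doesn't fit — on degree 3 Eb major would have Gm (iii). Gb is the degree-3 chord of Eb minor, so it is the borrowed bIII. Abm (Ab–Cb–Eb) doesn't fit — on degree 4 Eb major would have Ab (IV). Abm is the degree-4 chord of Eb minor, so it is the borrowed iv. Fdim (F–Ab–Cb) doesn't fit — on degree 2 Eb major would have Fm (ii). Fdim is the degree-2 chord of Eb minor, so it is the borrowed ii°.

bIII, iv, ii°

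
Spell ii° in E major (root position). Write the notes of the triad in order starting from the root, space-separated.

ii° is built on scale degree 2, which is F# in both E major and its parallel. In E minor the chord on F# is F#–A–C.

F# A C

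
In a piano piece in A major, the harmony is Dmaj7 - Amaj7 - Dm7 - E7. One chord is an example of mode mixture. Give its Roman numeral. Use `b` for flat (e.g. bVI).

In A major the diatonic chords are A, Bm, C#m, D, E, F#m, G#dim. Dmaj7, Amaj7 and E7 all belong to that set. Dm7 (D–F–A–C) doesn't fit — on degree 4 A major would have D (IV). Dm7 is the degree-4 chord of A minor, so it is the borrowed iv7.

iv7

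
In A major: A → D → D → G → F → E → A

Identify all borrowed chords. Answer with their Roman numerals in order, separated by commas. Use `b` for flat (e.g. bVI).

The diatonic triads in A major are A, Bm, C#m, D, E, F#m, G#dim. Of the given chords, A, D and E are diatonic. G (G–B–D) is not: scale degree 7 in A major carries G#dim (vii°). In A minor the chord on that degree is G, so here it functions as bVII, borrowed from the parallel minor. F (F–A–C) is not: scale degree 6 in A major carries F#m (vi). In A minor the chord on that degree is F, so here it functions as bVI, borrowed from the parallel minor.

bVII, bVI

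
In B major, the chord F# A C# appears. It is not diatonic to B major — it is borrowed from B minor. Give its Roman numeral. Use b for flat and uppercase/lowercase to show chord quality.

The root F# is the diatonic 5th degree of B major; the borrowing shows in the chord quality. Diatonically B major has F# (V) on that degree; F#–A–C# is instead the minor chord native to B minor, so it takes the label v.

v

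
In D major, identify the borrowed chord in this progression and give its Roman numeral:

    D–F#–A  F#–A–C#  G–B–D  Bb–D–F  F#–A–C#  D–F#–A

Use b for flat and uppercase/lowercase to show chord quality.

In D major the diatonic chords are D, Em, F#m, G, A, Bm, C#dim. Of the given chords, D–F#–A = D, F#–A–C# = F#m and G–B–D = G are diatonic. Bb–D–F doesn't fit — on degree 6 D major would have Bm (vi). Bb is the degree-6 chord of D minor, so it is the borrowed bVI.

bVI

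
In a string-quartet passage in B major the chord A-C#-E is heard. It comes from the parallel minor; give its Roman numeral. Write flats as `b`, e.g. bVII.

A is the lowered form of scale degree 7 in B major (the diatonic degree 7 is A#). The diatonic chord on degree 7 would be A#dim (vii°), but A–C#–E is the major chord from B minor. As a borrowed chord it is labeled bVII.

bVII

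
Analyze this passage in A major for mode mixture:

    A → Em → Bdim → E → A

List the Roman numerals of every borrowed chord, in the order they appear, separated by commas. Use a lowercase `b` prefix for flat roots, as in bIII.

A major has the diatonic set A, Bm, C#m, D, E, F#m, G#dim. A and E are both diatonic. But Em (E–G–B) is foreign: the diatonic V on degree 5 is E, whereas Em comes from A minor. It is labeled v. Bdim (B–D–F) doesn't fit — on degree 2 A major would have Bm (ii). Bdim is the degree-2 chord of A minor, so it is the borrowed ii°.

v, ii°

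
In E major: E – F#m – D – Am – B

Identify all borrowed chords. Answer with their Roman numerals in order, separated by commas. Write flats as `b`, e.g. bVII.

The diatonic triads in E major are E, F#m, G#m, A, B, C#m, D#dim. E, F#m and B are all diatonic. D (D–F#–A) doesn't fit — on degree 7 E major would have D#dim (vii°). D is the degree-7 chord of E minor, so it is the borrowed bVII. Am (A–C–E) is not: scale degree 4 in E major carries A (IV). In E minor the chord on that degree is Am, so here it functions as iv, borrowed from the parallel minor.

bVII, iv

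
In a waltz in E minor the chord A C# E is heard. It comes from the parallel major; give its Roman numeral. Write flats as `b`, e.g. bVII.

A is scale degree 4 in E minor. A–C#–E is a major chord — the form found in E major, not the diatonic iv (Am). Borrowed into E minor it is written IV.

IV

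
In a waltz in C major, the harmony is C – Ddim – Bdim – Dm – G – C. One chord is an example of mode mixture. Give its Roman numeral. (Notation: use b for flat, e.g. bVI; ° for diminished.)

The diatonic triads in C major are C, Dm, Em, F, G, Am, Bdim. C, Bdim, Dm and G all belong to that set. Ddim (D–F–Ab) is not: scale degree 2 in C major carries Dm (ii). In C minor the chord on that degree is Ddim, so here it functions as ii°, borrowed from the parallel minor.

ii°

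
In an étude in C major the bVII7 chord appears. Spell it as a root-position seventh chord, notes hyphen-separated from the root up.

Scale degree 7 in C major is B. bVII7 uses the lowered form, Bb, taken from C minor. Stacking thirds in C minor on Bb gives Bb–D–F–Ab.

Bb-D-F-Ab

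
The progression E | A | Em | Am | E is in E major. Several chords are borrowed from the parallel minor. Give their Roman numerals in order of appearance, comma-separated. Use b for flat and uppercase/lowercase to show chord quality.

i, iv

The diatonic triads in E major are E, F#m, G#m, A, B, C#m, D#dim. E and A both belong to that set. Em (E–G–B) doesn't fit — on degree 1 E major would have E (I). Em is the degree-1 chord of E minor, so it is the borrowed i. But Am (A–C–E) is foreign: the diatonic IV on degree 4 is A, whereas Am comes from E minor. It is labeled iv.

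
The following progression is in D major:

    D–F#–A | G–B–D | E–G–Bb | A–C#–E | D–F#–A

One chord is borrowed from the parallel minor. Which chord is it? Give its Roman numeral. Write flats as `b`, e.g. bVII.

D major has the diatonic set D, Em, F#m, G, A, Bm, C#dim. D–F#–A = D, G–B–D = G and A–C#–E = A are all diatonic. E–G–Bb is not: scale degree 2 in D major carries Em (ii). In D minor the chord on that degree is Edim, so here it functions as ii°, borrowed from the parallel minor.

ii°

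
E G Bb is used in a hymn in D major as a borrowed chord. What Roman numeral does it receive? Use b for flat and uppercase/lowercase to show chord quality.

ii°

The root E is the diatonic 2nd degree of D major; the borrowing shows in the chord quality. The diatonic chord on degree 2 would be Em (ii), but E–G–Bb is the diminished chord from D minor. As a borrowed chord it is labeled ii°.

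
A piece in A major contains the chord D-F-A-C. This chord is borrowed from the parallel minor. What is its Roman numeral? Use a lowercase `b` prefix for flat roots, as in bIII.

iv7

The root D is the diatonic 4th degree of A major; the borrowing shows in the chord quality. Diatonically A major has D (IV) on that degree; D–F–A–C is instead the minor-seventh chord native to A minor, so it takes the label iv7.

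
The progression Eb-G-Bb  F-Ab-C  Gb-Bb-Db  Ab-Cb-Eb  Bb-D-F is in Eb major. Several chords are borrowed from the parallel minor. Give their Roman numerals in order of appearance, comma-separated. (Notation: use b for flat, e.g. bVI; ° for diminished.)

Eb major has the diatonic set Eb, Fm, Gm, Ab, Bb, Cm, Ddim. Of the given chords, Eb–G–Bb = Eb, F–Ab–C = Fm and Bb–D–F = Bb are diatonic. But Gb–Bb–Db is foreign: the diatonic iii on degree 3 is Gm, whereas Gb comes from Eb minor. It is labeled bIII. Ab–Cb–Eb is not: scale degree 4 in Eb major carries Ab (IV). In Eb minor the chord on that degree is Abm, so here it functions as iv, borrowed from the parallel minor.

bIII, iv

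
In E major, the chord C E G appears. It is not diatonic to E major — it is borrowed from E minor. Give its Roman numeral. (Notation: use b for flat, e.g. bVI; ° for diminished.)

bVI

The root C is the lowered 6th scale degree — diatonically E major has C# there. Diatonically E major has C#m (vi) on that degree; C–E–G is instead the major chord native to E minor, so it takes the label bVI.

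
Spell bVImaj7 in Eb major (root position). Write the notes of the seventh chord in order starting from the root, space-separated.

Scale degree 6 in Eb major is C. bVImaj7 uses the lowered form, Cb, taken from Eb minor. Building the major-seventh chord from the parallel minor on Cb: Cb–Eb–Gb–Bb.

Cb Eb Gb Bb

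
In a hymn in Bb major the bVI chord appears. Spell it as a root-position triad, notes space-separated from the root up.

bVI is built on the lowered scale degree 6. In Bb major degree 6 is G; lowered it becomes Gb. Building the major chord from the parallel minor on Gb: Gb–Bb–Db.

Gb Bb Db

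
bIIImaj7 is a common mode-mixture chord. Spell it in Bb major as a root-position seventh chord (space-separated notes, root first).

Db F Ab C

Scale degree 3 in Bb major is D. bIIImaj7 uses the lowered form, Db, taken from Bb minor. Building the major-seventh chord from the parallel minor on Db: Db–F–Ab–C.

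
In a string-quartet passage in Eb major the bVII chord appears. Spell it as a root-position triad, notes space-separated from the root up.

Scale degree 7 in Eb major is D. bVII uses the lowered form, Db, taken from Eb minor. In Eb minor the chord on Db is Db–F–Ab.

Db F Ab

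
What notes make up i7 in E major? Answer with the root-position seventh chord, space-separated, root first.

The root, E, is scale degree 1 — the same note in E major and E minor; only the chord quality changes. Building the minor-seventh chord from the parallel minor on E: E–G–B–D.

E G B D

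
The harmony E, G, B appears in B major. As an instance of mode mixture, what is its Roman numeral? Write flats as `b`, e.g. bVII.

iv

The root E is the diatonic 4th degree of B major; the borrowing shows in the chord quality. E–G–B is a minor chord — the form found in B minor, not the diatonic IV (E). Borrowed into B major it is written iv.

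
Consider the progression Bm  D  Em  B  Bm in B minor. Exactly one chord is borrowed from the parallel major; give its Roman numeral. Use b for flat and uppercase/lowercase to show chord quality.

The diatonic triads in B minor (with V from harmonic minor) are Bm, C#dim, D, Em, F#, G, A. Bm, D and Em all belong to that set. But B (B–D#–F#) is foreign: the diatonic i on degree 1 is Bm, whereas B comes from B major. It is labeled I.

I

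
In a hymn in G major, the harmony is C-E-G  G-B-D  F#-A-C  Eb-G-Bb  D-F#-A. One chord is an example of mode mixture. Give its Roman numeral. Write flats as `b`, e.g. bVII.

bVI

The diatonic triads in G major are G, Am, Bm, C, D, Em, F#dim. C–E–G = C, G–B–D = G, F#–A–C = F#dim and D–F#–A = D all belong to that set. But Eb–G–Bb is foreign: the diatonic vi on degree 6 is Em, whereas Eb comes from G minor. It is labeled bVI.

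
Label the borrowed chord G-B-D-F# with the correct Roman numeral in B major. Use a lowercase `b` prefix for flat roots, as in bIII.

The root G is the lowered 6th scale degree — diatonically B major has G# there. Diatonically B major has G#m (vi) on that degree; G–B–D–F# is instead the major-seventh chord native to B minor, so it takes the label bVImaj7.

bVImaj7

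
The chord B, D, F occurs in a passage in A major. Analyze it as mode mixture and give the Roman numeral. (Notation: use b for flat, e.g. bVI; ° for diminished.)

B is scale degree 2 in A major. The diatonic chord on degree 2 would be Bm (ii), but B–D–F is the diminished chord from A minor. As a borrowed chord it is labeled ii°.

ii°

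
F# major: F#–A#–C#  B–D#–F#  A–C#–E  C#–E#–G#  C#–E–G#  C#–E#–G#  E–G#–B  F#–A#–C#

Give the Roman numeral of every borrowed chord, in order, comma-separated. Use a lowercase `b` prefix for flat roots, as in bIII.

bIII, v, bVII

The diatonic triads in F# major are F#, G#m, A#m, B, C#, D#m, E#dim. Of the given chords, F#–A#–C# = F#, B–D#–F# = B and C#–E#–G# = C# are diatonic. But A–C#–E is foreign: the diatonic iii on degree 3 is A#m, whereas A comes from F# minor. It is labeled bIII. C#–E–G# doesn't fit — on degree 5 F# major would have C# (V). C#m is the degree-5 chord of F# minor, so it is the borrowed v. E–G#–B doesn't fit — on degree 7 F# major would have E#dim (vii°). E is the degree-7 chord of F# minor, so it is the borrowed bVII.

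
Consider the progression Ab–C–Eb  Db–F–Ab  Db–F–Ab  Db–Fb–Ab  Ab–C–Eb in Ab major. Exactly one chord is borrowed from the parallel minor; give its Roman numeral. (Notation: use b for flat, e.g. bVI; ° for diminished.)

The diatonic triads in Ab major are Ab, Bbm, Cm, Db, Eb, Fm, Gdim. Ab–C–Eb = Ab and Db–F–Ab = Db both belong to that set. Db–Fb–Ab doesn't fit — on degree 4 Ab major would have Db (IV). Dbm is the degree-4 chord of Ab minor, so it is the borrowed iv.

iv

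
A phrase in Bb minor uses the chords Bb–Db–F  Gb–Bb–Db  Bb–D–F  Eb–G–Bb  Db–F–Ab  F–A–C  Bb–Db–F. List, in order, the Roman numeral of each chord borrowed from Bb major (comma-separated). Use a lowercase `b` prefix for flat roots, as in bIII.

I, IV

Bb minor has the diatonic set Bbm, Cdim, Db, Ebm, F, Gb, Ab (with V from harmonic minor). Bb–Db–F = Bbm, Gb–Bb–Db = Gb, Db–F–Ab = Db and F–A–C = F all belong to that set. Bb–D–F is not: scale degree 1 in Bb minor carries Bbm (i). In Bb major the chord on that degree is Bb, so here it functions as I, borrowed from the parallel major. But Eb–G–Bb is foreign: the diatonic iv on degree 4 is Ebm, whereas Eb comes from Bb major. It is labeled IV.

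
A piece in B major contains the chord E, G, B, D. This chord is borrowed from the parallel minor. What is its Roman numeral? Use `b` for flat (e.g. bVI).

The root E is the diatonic 4th degree of B major; the borrowing shows in the chord quality. The diatonic chord on degree 4 would be E (IV), but E–G–B–D is the minor-seventh chord from B minor. As a borrowed chord it is labeled iv7.

iv7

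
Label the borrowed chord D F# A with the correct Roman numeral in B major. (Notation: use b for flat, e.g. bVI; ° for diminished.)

bIII

The root D is the lowered 3rd scale degree — diatonically B major has D# there. The diatonic chord on degree 3 would be D#m (iii), but D–F#–A is the major chord from B minor. As a borrowed chord it is labeled bIII.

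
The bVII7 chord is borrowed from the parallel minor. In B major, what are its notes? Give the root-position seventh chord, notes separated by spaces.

The root of bVII7 is the lowered 7th degree: A# becomes A. In B minor the chord on A is A–C#–E–G.

A C# E G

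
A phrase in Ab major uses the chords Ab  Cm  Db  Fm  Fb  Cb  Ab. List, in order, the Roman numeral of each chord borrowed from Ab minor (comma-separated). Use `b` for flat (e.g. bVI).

bVI, bIII

The diatonic triads in Ab major are Ab, Bbm, Cm, Db, Eb, Fm, Gdim. Ab, Cm, Db and Fm are all diatonic. But Fb (Fb–Ab–Cb) is foreign: the diatonic vi on degree 6 is Fm, whereas Fb comes from Ab minor. It is labeled bVI. Cb (Cb–Eb–Gb) doesn't fit — on degree 3 Ab major would have Cm (iii). Cb is the degree-3 chord of Ab minor, so it is the borrowed bIII.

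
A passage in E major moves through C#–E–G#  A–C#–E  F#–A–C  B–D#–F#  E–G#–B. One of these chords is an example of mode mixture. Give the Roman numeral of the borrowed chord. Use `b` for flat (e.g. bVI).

E major has the diatonic set E, F#m, G#m, A, B, C#m, D#dim. C#–E–G# = C#m, A–C#–E = A, B–D#–F# = B and E–G#–B = E are all diatonic. F#–A–C doesn't fit — on degree 2 E major would have F#m (ii). F#dim is the degree-2 chord of E minor, so it is the borrowed ii°.

ii°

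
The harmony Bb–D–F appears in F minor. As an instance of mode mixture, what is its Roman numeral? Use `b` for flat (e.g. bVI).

Bb is scale degree 4 in F minor. Bb–D–F is a major chord — the form found in F major, not the diatonic iv (Bbm). Borrowed into F minor it is written IV.

IV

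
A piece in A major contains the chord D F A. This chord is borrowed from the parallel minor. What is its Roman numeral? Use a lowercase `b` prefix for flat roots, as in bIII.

iv

D is scale degree 4 in A major. The diatonic chord on degree 4 would be D (IV), but D–F–A is the minor chord from A minor. As a borrowed chord it is labeled iv.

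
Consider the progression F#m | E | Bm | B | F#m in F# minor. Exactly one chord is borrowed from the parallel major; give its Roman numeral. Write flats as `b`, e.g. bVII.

IV

The diatonic triads in F# minor (with V from harmonic minor) are F#m, G#dim, A, Bm, C#, D, E. F#m, E and Bm are all diatonic. B (B–D#–F#) is not: scale degree 4 in F# minor carries Bm (iv). In F# major the chord on that degree is B, so here it functions as IV, borrowed from the parallel major.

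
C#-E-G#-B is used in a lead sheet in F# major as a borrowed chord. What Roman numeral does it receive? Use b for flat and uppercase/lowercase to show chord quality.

v7

C# is scale degree 5 in F# major. Diatonically F# major has C# (V) on that degree; C#–E–G#–B is instead the minor-seventh chord native to F# minor, so it takes the label v7.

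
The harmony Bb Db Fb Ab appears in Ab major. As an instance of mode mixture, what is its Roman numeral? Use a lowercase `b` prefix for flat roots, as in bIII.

The root Bb is the diatonic 2nd degree of Ab major; the borrowing shows in the chord quality. Diatonically Ab major has Bbm (ii) on that degree; Bb–Db–Fb–Ab is instead the half-diminished-seventh chord native to Ab minor, so it takes the label iiø7.

iiø7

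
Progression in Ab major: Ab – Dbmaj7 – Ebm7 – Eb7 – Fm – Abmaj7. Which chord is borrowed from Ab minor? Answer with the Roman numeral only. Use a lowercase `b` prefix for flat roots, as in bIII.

v7

The diatonic triads in Ab major are Ab, Bbm, Cm, Db, Eb, Fm, Gdim. Ab, Dbmaj7, Eb7, Fm and Abmaj7 are all diatonic. But Ebm7 (Eb–Gb–Bb–Db) is foreign: the diatonic V on degree 5 is Eb, whereas Ebm7 comes from Ab minor. It is labeled v7.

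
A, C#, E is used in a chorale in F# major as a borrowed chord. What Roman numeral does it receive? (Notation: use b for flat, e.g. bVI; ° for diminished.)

bIII

The root A is the lowered 3rd scale degree — diatonically F# major has A# there. The diatonic chord on degree 3 would be A#m (iii), but A–C#–E is the major chord from F# minor. As a borrowed chord it is labeled bIII.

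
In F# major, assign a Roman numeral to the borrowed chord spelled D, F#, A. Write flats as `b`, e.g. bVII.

bVI

D is the lowered form of scale degree 6 in F# major (the diatonic degree 6 is D#). Diatonically F# major has D#m (vi) on that degree; D–F#–A is instead the major chord native to F# minor, so it takes the label bVI.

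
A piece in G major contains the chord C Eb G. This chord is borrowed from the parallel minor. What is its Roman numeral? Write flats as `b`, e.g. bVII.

iv

The root C is the diatonic 4th degree of G major; the borrowing shows in the chord quality. The diatonic chord on degree 4 would be C (IV), but C–Eb–G is the minor chord from G minor. As a borrowed chord it is labeled iv.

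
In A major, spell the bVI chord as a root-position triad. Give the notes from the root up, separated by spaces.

The root of bVI is the lowered 6th degree: F# becomes F. Building the major chord from the parallel minor on F: F–A–C.

F A C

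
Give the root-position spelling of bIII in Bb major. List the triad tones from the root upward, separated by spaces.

The root of bIII is the lowered 3rd degree: D becomes Db. Stacking thirds in Bb minor on Db gives Db–F–Ab.

Db F Ab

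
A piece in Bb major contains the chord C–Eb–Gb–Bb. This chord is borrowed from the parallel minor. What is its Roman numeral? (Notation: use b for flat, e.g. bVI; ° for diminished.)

iiø7

C is scale degree 2 in Bb major. Diatonically Bb major has Cm (ii) on that degree; C–Eb–Gb–Bb is instead the half-diminished-seventh chord native to Bb minor, so it takes the label iiø7.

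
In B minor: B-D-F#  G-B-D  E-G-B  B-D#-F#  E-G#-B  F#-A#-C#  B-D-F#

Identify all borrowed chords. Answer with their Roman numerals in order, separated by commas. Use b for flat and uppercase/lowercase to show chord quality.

I, IV

B minor has the diatonic set Bm, C#dim, D, Em, F#, G, A (with V from harmonic minor). B–D–F# = Bm, G–B–D = G, E–G–B = Em and F#–A#–C# = F# all belong to that set. B–D#–F# is not: scale degree 1 in B minor carries Bm (i). In B major the chord on that degree is B, so here it functions as I, borrowed from the parallel major. But E–G#–B is foreign: the diatonic iv on degree 4 is Em, whereas E comes from B major. It is labeled IV.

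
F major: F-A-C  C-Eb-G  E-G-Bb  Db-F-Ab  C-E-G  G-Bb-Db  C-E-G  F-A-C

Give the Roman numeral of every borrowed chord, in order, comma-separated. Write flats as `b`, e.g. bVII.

The diatonic triads in F major are F, Gm, Am, Bb, C, Dm, Edim. F–A–C = F, E–G–Bb = Edim and C–E–G = C all belong to that set. But C–Eb–G is foreign: the diatonic V on degree 5 is C, whereas Cm comes from F minor. It is labeled v. But Db–F–Ab is foreign: the diatonic vi on degree 6 is Dm, whereas Db comes from F minor. It is labeled bVI. G–Bb–Db doesn't fit — on degree 2 F major would have Gm (ii). Gdim is the degree-2 chord of F minor, so it is the borrowed ii°.

v, bVI, ii°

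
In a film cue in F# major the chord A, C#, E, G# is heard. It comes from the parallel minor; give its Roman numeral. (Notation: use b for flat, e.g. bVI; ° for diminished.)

bIIImaj7

In F# major scale degree 3 is A#; A is its lowered form, from F# minor. The diatonic chord on degree 3 would be A#m (iii), but A–C#–E–G# is the major-seventh chord from F# minor. As a borrowed chord it is labeled bIIImaj7.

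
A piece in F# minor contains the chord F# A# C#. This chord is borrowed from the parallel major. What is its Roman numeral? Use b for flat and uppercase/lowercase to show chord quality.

The root F# is the diatonic 1st degree of F# minor; the borrowing shows in the chord quality. F#–A#–C# is a major chord — the form found in F# major, not the diatonic i (F#m). Borrowed into F# minor it is written I.

I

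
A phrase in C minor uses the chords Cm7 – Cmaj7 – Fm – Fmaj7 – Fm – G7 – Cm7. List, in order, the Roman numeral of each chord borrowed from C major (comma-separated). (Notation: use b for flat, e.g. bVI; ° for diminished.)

Imaj7, IVmaj7

C minor has the diatonic set Cm, Ddim, Eb, Fm, G, Ab, Bb (with V from harmonic minor). Of the given chords, Cm7, Fm and G7 are diatonic. Cmaj7 (C–E–G–B) is not: scale degree 1 in C minor carries Cm (i). In C major the chord on that degree is Cmaj7, so here it functions as Imaj7, borrowed from the parallel major. Fmaj7 (F–A–C–E) is not: scale degree 4 in C minor carries Fm (iv). In C major the chord on that degree is Fmaj7, so here it functions as IVmaj7, borrowed from the parallel major.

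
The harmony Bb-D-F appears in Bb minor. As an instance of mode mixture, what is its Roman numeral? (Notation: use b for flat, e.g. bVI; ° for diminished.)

I

Bb is scale degree 1 in Bb minor. The diatonic chord on degree 1 would be Bbm (i), but Bb–D–F is the major chord from Bb major. As a borrowed chord it is labeled I.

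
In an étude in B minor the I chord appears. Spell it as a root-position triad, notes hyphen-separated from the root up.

I is built on scale degree 1, which is B in both B minor and its parallel. Stacking thirds in B major on B gives B–D#–F#.

B-D#-F#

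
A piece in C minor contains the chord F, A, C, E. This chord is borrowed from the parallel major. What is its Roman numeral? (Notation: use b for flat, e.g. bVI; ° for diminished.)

IVmaj7

F is scale degree 4 in C minor. Diatonically C minor has Fm (iv) on that degree; F–A–C–E is instead the major-seventh chord native to C major, so it takes the label IVmaj7.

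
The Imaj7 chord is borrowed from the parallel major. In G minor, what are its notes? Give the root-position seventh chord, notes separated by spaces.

The root, G, is scale degree 1 — the same note in G minor and G major; only the chord quality changes. Stacking thirds in G major on G gives G–B–D–F#.

G B D F#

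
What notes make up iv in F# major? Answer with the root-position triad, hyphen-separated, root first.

iv is built on scale degree 4, which is B in both F# major and its parallel. Stacking thirds in F# minor on B gives B–D–F#.

B-D-F#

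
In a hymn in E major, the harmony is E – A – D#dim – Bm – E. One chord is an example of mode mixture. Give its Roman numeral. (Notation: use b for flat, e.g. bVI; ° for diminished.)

The diatonic triads in E major are E, F#m, G#m, A, B, C#m, D#dim. Of the given chords, E, A and D#dim are diatonic. Bm (B–D–F#) is not: scale degree 5 in E major carries B (V). In E minor the chord on that degree is Bm, so here it functions as v, borrowed from the parallel minor.

v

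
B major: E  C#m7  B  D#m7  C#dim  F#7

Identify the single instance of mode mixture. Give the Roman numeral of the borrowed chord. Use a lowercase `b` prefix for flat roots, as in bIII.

ii°

B major has the diatonic set B, C#m, D#m, E, F#, G#m, A#dim. Of the given chords, E, C#m7, B, D#m7 and F#7 are diatonic. C#dim (C#–E–G) is not: scale degree 2 in B major carries C#m (ii). In B minor the chord on that degree is C#dim, so here it functions as ii°, borrowed from the parallel minor.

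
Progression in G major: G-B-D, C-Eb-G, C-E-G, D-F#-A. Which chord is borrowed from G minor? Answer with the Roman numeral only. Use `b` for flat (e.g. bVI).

iv

G major has the diatonic set G, Am, Bm, C, D, Em, F#dim. G–B–D = G, C–E–G = C and D–F#–A = D all belong to that set. C–Eb–G is not: scale degree 4 in G major carries C (IV). In G minor the chord on that degree is Cm, so here it functions as iv, borrowed from the parallel minor.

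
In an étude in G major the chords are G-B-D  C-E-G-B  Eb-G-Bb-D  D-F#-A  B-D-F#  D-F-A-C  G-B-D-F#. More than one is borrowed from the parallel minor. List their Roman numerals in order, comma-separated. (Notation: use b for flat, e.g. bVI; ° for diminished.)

bVImaj7, v7

The diatonic triads in G major are G, Am, Bm, C, D, Em, F#dim. Of the given chords, G–B–D = G, C–E–G–B = Cmaj7, D–F#–A = D, B–D–F# = Bm and G–B–D–F# = Gmaj7 are diatonic. Eb–G–Bb–D doesn't fit — on degree 6 G major would have Em (vi). Ebmaj7 is the degree-6 chord of G minor, so it is the borrowed bVImaj7. D–F–A–C doesn't fit — on degree 5 G major would have D (V). Dm7 is the degree-5 chord of G minor, so it is the borrowed v7.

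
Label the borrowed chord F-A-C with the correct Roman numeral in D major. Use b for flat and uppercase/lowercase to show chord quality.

F is the lowered form of scale degree 3 in D major (the diatonic degree 3 is F#). Diatonically D major has F#m (iii) on that degree; F–A–C is instead the major chord native to D minor, so it takes the label bIII.

bIII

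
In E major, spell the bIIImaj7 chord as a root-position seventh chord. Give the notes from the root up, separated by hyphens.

G-B-D-F#

bIIImaj7 is built on the lowered scale degree 3. In E major degree 3 is G#; lowered it becomes G. Building the major-seventh chord from the parallel minor on G: G–B–D–F#.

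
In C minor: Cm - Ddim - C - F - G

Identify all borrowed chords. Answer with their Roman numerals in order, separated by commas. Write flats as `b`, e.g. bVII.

I, IV

In C minor (with V from harmonic minor) the diatonic chords are Cm, Ddim, Eb, Fm, G, Ab, Bb. Cm, Ddim and G all belong to that set. But C (C–E–G) is foreign: the diatonic i on degree 1 is Cm, whereas C comes from C major. It is labeled I. F (F–A–C) doesn't fit — on degree 4 C minor would have Fm (iv). F is the degree-4 chord of C major, so it is the borrowed IV.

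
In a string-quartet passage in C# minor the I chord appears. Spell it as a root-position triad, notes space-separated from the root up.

C# E# G#

I is built on scale degree 1, which is C# in both C# minor and its parallel. Building the major chord from the parallel major on C#: C#–E#–G#.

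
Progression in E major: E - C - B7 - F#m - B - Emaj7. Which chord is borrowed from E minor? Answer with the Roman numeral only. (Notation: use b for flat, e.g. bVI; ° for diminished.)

bVI

In E major the diatonic chords are E, F#m, G#m, A, B, C#m, D#dim. E, B7, F#m, B and Emaj7 all belong to that set. C (C–E–G) is not: scale degree 6 in E major carries C#m (vi). In E minor the chord on that degree is C, so here it functions as bVI, borrowed from the parallel minor.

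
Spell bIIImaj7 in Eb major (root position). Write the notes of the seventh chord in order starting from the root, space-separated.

Scale degree 3 in Eb major is G. bIIImaj7 uses the lowered form, Gb, taken from Eb minor. In Eb minor the chord on Gb is Gb–Bb–Db–F.

Gb Bb Db F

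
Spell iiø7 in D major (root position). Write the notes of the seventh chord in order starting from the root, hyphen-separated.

E-G-Bb-D

The root, E, is scale degree 2 — the same note in D major and D minor; only the chord quality changes. In D minor the chord on E is E–G–Bb–D.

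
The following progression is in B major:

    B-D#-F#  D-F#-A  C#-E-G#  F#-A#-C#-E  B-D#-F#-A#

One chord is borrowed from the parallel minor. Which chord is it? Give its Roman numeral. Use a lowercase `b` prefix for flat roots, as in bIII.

In B major the diatonic chords are B, C#m, D#m, E, F#, G#m, A#dim. B–D#–F# = B, C#–E–G# = C#m, F#–A#–C#–E = F#7 and B–D#–F#–A# = Bmaj7 all belong to that set. D–F#–A doesn't fit — on degree 3 B major would have D#m (iii). D is the degree-3 chord of B minor, so it is the borrowed bIII.

bIII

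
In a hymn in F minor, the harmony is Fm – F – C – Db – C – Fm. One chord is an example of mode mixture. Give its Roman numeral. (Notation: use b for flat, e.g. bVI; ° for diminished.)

I

The diatonic triads in F minor (with V from harmonic minor) are Fm, Gdim, Ab, Bbm, C, Db, Eb. Fm, C and Db are all diatonic. F (F–A–C) is not: scale degree 1 in F minor carries Fm (i). In F major the chord on that degree is F, so here it functions as I, borrowed from the parallel major.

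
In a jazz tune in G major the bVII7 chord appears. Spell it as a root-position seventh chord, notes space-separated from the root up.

bVII7 is built on the lowered scale degree 7. In G major degree 7 is F#; lowered it becomes F. In G minor the chord on F is F–A–C–Eb.

F A C Eb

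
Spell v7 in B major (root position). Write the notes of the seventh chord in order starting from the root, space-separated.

F# A C# E

v7 is built on scale degree 5, which is F# in both B major and its parallel. In B minor the chord on F# is F#–A–C#–E.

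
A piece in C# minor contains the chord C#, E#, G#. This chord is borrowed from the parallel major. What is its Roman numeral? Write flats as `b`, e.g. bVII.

C# is scale degree 1 in C# minor. C#–E#–G# is a major chord — the form found in C# major, not the diatonic i (C#m). Borrowed into C# minor it is written I.

I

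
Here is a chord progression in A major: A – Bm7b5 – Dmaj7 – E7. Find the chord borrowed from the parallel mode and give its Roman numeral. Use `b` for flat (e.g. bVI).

iiø7

A major has the diatonic set A, Bm, C#m, D, E, F#m, G#dim. Of the given chords, A, Dmaj7 and E7 are diatonic. Bm7b5 (B–D–F–A) doesn't fit — on degree 2 A major would have Bm (ii). Bm7b5 is the degree-2 chord of A minor, so it is the borrowed iiø7.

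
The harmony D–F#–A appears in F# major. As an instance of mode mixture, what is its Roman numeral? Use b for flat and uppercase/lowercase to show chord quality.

The root D is the lowered 6th scale degree — diatonically F# major has D# there. D–F#–A is a major chord — the form found in F# minor, not the diatonic vi (D#m). Borrowed into F# major it is written bVI.

bVI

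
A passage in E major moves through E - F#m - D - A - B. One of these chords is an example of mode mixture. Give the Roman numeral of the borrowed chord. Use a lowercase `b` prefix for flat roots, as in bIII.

The diatonic triads in E major are E, F#m, G#m, A, B, C#m, D#dim. E, F#m, A and B are all diatonic. But D (D–F#–A) is foreign: the diatonic vii° on degree 7 is D#dim, whereas D comes from E minor. It is labeled bVII.

bVII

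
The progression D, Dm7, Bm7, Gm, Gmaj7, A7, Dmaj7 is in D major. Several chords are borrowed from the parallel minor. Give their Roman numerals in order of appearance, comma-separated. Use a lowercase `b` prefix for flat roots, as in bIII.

i7, iv

The diatonic triads in D major are D, Em, F#m, G, A, Bm, C#dim. Of the given chords, D, Bm7, Gmaj7, A7 and Dmaj7 are diatonic. But Dm7 (D–F–A–C) is foreign: the diatonic I on degree 1 is D, whereas Dm7 comes from D minor. It is labeled i7. But Gm (G–Bb–D) is foreign: the diatonic IV on degree 4 is G, whereas Gm comes from D minor. It is labeled iv.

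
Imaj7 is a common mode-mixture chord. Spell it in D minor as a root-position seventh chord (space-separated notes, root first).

Imaj7 is built on scale degree 1, which is D in both D minor and its parallel. Stacking thirds in D major on D gives D–F#–A–C#.

D F# A C#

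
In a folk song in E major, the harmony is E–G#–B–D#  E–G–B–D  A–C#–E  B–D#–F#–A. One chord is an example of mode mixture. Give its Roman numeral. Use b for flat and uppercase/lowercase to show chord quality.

i7

The diatonic triads in E major are E, F#m, G#m, A, B, C#m, D#dim. Of the given chords, E–G#–B–D# = Emaj7, A–C#–E = A and B–D#–F#–A = B7 are diatonic. But E–G–B–D is foreign: the diatonic I on degree 1 is E, whereas Em7 comes from E minor. It is labeled i7.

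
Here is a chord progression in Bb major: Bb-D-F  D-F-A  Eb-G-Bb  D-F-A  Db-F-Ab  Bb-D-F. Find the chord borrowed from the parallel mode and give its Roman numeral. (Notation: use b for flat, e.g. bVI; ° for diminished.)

Bb major has the diatonic set Bb, Cm, Dm, Eb, F, Gm, Adim. Bb–D–F = Bb, D–F–A = Dm and Eb–G–Bb = Eb are all diatonic. But Db–F–Ab is foreign: the diatonic iii on degree 3 is Dm, whereas Db comes from Bb minor. It is labeled bIII.

bIII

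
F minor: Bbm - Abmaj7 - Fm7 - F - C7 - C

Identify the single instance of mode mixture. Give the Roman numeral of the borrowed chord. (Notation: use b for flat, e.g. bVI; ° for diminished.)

I

In F minor (with V from harmonic minor) the diatonic chords are Fm, Gdim, Ab, Bbm, C, Db, Eb. Bbm, Abmaj7, Fm7, C7 and C are all diatonic. F (F–A–C) doesn't fit — on degree 1 F minor would have Fm (i). F is the degree-1 chord of F major, so it is the borrowed I.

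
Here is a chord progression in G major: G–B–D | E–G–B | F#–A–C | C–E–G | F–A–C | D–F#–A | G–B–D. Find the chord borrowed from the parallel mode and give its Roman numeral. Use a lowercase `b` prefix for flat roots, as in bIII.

bVII

In G major the diatonic chords are G, Am, Bm, C, D, Em, F#dim. G–B–D = G, E–G–B = Em, F#–A–C = F#dim, C–E–G = C and D–F#–A = D are all diatonic. But F–A–C is foreign: the diatonic vii° on degree 7 is F#dim, whereas F comes from G minor. It is labeled bVII.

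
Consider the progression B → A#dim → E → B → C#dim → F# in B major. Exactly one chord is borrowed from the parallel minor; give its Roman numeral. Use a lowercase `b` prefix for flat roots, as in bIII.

B major has the diatonic set B, C#m, D#m, E, F#, G#m, A#dim. Of the given chords, B, A#dim, E and F# are diatonic. C#dim (C#–E–G) doesn't fit — on degree 2 B major would have C#m (ii). C#dim is the degree-2 chord of B minor, so it is the borrowed ii°.

ii°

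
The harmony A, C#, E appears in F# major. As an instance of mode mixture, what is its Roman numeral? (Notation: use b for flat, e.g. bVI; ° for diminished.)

bIII

The root A is the lowered 3rd scale degree — diatonically F# major has A# there. The diatonic chord on degree 3 would be A#m (iii), but A–C#–E is the major chord from F# minor. As a borrowed chord it is labeled bIII.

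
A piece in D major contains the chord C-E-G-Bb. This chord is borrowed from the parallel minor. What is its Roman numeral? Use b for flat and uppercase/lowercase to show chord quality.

bVII7

C is the lowered form of scale degree 7 in D major (the diatonic degree 7 is C#). Diatonically D major has C#dim (vii°) on that degree; C–E–G–Bb is instead the dominant-seventh chord native to D minor, so it takes the label bVII7.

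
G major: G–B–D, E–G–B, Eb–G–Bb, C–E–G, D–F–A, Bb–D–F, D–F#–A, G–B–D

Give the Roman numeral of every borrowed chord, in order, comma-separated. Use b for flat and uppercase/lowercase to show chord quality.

In G major the diatonic chords are G, Am, Bm, C, D, Em, F#dim. Of the given chords, G–B–D = G, E–G–B = Em, C–E–G = C and D–F#–A = D are diatonic. But Eb–G–Bb is foreign: the diatonic vi on degree 6 is Em, whereas Eb comes from G minor. It is labeled bVI. But D–F–A is foreign: the diatonic V on degree 5 is D, whereas Dm comes from G minor. It is labeled v. But Bb–D–F is foreign: the diatonic iii on degree 3 is Bm, whereas Bb comes from G minor. It is labeled bIII.

bVI, v, bIII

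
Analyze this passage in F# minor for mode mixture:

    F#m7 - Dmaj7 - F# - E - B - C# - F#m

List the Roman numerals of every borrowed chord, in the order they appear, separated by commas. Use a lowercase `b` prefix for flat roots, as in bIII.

F# minor has the diatonic set F#m, G#dim, A, Bm, C#, D, E (with V from harmonic minor). Of the given chords, F#m7, Dmaj7, E, C# and F#m are diatonic. F# (F#–A#–C#) doesn't fit — on degree 1 F# minor would have F#m (i). F# is the degree-1 chord of F# major, so it is the borrowed I. B (B–D#–F#) doesn't fit — on degree 4 F# minor would have Bm (iv). B is the degree-4 chord of F# major, so it is the borrowed IV.

I, IV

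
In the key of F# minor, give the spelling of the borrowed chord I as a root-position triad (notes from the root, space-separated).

The root, F#, is scale degree 1 — the same note in F# minor and F# major; only the chord quality changes. Stacking thirds in F# major on F# gives F#–A#–C#.

F# A# C#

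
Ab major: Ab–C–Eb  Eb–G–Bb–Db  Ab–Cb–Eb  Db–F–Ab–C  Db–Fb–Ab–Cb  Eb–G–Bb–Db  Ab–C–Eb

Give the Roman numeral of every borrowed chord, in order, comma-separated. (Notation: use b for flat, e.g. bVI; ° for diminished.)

Ab major has the diatonic set Ab, Bbm, Cm, Db, Eb, Fm, Gdim. Of the given chords, Ab–C–Eb = Ab, Eb–G–Bb–Db = Eb7 and Db–F–Ab–C = Dbmaj7 are diatonic. Ab–Cb–Eb doesn't fit — on degree 1 Ab major would have Ab (I). Abm is the degree-1 chord of Ab minor, so it is the borrowed i. But Db–Fb–Ab–Cb is foreign: the diatonic IV on degree 4 is Db, whereas Dbm7 comes from Ab minor. It is labeled iv7.

i, iv7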